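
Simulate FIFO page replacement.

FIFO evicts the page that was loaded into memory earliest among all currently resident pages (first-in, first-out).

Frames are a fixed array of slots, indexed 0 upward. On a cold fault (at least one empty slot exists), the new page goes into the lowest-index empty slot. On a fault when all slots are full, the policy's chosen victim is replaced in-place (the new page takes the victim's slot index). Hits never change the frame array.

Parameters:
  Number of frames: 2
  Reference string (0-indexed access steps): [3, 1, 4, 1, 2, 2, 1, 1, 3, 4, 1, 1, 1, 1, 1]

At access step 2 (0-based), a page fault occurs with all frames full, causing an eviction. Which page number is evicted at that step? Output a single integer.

Answer: 3

Derivation:
Step 0: ref 3 -> FAULT, frames=[3,-]
Step 1: ref 1 -> FAULT, frames=[3,1]
Step 2: ref 4 -> FAULT, evict 3, frames=[4,1]
At step 2: evicted page 3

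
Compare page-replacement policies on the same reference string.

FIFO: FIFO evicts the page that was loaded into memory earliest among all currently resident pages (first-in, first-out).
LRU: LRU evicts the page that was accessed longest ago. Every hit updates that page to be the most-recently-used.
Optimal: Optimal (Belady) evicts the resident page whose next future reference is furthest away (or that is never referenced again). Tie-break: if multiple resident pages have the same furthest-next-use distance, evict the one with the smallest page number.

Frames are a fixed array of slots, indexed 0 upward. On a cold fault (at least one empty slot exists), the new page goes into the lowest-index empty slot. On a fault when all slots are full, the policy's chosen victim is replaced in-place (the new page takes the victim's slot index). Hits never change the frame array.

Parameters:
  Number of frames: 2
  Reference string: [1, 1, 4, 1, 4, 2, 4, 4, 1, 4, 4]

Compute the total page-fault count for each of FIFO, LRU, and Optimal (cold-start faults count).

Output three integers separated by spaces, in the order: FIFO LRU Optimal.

--- FIFO ---
  step 0: ref 1 -> FAULT, frames=[1,-] (faults so far: 1)
  step 1: ref 1 -> HIT, frames=[1,-] (faults so far: 1)
  step 2: ref 4 -> FAULT, frames=[1,4] (faults so far: 2)
  step 3: ref 1 -> HIT, frames=[1,4] (faults so far: 2)
  step 4: ref 4 -> HIT, frames=[1,4] (faults so far: 2)
  step 5: ref 2 -> FAULT, evict 1, frames=[2,4] (faults so far: 3)
  step 6: ref 4 -> HIT, frames=[2,4] (faults so far: 3)
  step 7: ref 4 -> HIT, frames=[2,4] (faults so far: 3)
  step 8: ref 1 -> FAULT, evict 4, frames=[2,1] (faults so far: 4)
  step 9: ref 4 -> FAULT, evict 2, frames=[4,1] (faults so far: 5)
  step 10: ref 4 -> HIT, frames=[4,1] (faults so far: 5)
  FIFO total faults: 5
--- LRU ---
  step 0: ref 1 -> FAULT, frames=[1,-] (faults so far: 1)
  step 1: ref 1 -> HIT, frames=[1,-] (faults so far: 1)
  step 2: ref 4 -> FAULT, frames=[1,4] (faults so far: 2)
  step 3: ref 1 -> HIT, frames=[1,4] (faults so far: 2)
  step 4: ref 4 -> HIT, frames=[1,4] (faults so far: 2)
  step 5: ref 2 -> FAULT, evict 1, frames=[2,4] (faults so far: 3)
  step 6: ref 4 -> HIT, frames=[2,4] (faults so far: 3)
  step 7: ref 4 -> HIT, frames=[2,4] (faults so far: 3)
  step 8: ref 1 -> FAULT, evict 2, frames=[1,4] (faults so far: 4)
  step 9: ref 4 -> HIT, frames=[1,4] (faults so far: 4)
  step 10: ref 4 -> HIT, frames=[1,4] (faults so far: 4)
  LRU total faults: 4
--- Optimal ---
  step 0: ref 1 -> FAULT, frames=[1,-] (faults so far: 1)
  step 1: ref 1 -> HIT, frames=[1,-] (faults so far: 1)
  step 2: ref 4 -> FAULT, frames=[1,4] (faults so far: 2)
  step 3: ref 1 -> HIT, frames=[1,4] (faults so far: 2)
  step 4: ref 4 -> HIT, frames=[1,4] (faults so far: 2)
  step 5: ref 2 -> FAULT, evict 1, frames=[2,4] (faults so far: 3)
  step 6: ref 4 -> HIT, frames=[2,4] (faults so far: 3)
  step 7: ref 4 -> HIT, frames=[2,4] (faults so far: 3)
  step 8: ref 1 -> FAULT, evict 2, frames=[1,4] (faults so far: 4)
  step 9: ref 4 -> HIT, frames=[1,4] (faults so far: 4)
  step 10: ref 4 -> HIT, frames=[1,4] (faults so far: 4)
  Optimal total faults: 4

Answer: 5 4 4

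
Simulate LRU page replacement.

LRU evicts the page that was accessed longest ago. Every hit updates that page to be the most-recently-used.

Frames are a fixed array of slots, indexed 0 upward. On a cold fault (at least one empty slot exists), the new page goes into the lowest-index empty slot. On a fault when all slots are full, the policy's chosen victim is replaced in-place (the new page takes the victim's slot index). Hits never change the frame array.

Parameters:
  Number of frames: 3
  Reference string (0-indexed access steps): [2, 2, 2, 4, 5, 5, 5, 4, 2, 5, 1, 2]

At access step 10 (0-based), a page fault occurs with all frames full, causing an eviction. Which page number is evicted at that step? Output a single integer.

Answer: 4

Derivation:
Step 0: ref 2 -> FAULT, frames=[2,-,-]
Step 1: ref 2 -> HIT, frames=[2,-,-]
Step 2: ref 2 -> HIT, frames=[2,-,-]
Step 3: ref 4 -> FAULT, frames=[2,4,-]
Step 4: ref 5 -> FAULT, frames=[2,4,5]
Step 5: ref 5 -> HIT, frames=[2,4,5]
Step 6: ref 5 -> HIT, frames=[2,4,5]
Step 7: ref 4 -> HIT, frames=[2,4,5]
Step 8: ref 2 -> HIT, frames=[2,4,5]
Step 9: ref 5 -> HIT, frames=[2,4,5]
Step 10: ref 1 -> FAULT, evict 4, frames=[2,1,5]
At step 10: evicted page 4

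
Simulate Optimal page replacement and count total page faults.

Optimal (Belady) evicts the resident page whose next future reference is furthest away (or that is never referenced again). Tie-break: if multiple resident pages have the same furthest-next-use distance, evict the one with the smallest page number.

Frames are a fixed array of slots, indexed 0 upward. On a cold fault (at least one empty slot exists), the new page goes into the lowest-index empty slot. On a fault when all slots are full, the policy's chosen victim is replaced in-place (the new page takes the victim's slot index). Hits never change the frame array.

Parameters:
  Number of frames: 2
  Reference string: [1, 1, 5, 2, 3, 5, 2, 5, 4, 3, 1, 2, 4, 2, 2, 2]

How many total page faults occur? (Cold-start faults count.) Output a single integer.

Step 0: ref 1 → FAULT, frames=[1,-]
Step 1: ref 1 → HIT, frames=[1,-]
Step 2: ref 5 → FAULT, frames=[1,5]
Step 3: ref 2 → FAULT (evict 1), frames=[2,5]
Step 4: ref 3 → FAULT (evict 2), frames=[3,5]
Step 5: ref 5 → HIT, frames=[3,5]
Step 6: ref 2 → FAULT (evict 3), frames=[2,5]
Step 7: ref 5 → HIT, frames=[2,5]
Step 8: ref 4 → FAULT (evict 5), frames=[2,4]
Step 9: ref 3 → FAULT (evict 4), frames=[2,3]
Step 10: ref 1 → FAULT (evict 3), frames=[2,1]
Step 11: ref 2 → HIT, frames=[2,1]
Step 12: ref 4 → FAULT (evict 1), frames=[2,4]
Step 13: ref 2 → HIT, frames=[2,4]
Step 14: ref 2 → HIT, frames=[2,4]
Step 15: ref 2 → HIT, frames=[2,4]
Total faults: 9

Answer: 9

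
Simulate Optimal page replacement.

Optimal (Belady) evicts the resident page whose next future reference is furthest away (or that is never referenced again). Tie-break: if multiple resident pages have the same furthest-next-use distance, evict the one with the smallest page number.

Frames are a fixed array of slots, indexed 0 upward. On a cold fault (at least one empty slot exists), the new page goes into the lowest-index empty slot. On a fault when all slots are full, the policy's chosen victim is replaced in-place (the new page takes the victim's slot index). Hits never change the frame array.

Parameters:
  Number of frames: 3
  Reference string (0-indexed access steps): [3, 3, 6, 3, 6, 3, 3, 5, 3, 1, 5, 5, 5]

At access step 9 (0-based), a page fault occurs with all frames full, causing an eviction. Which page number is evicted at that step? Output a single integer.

Step 0: ref 3 -> FAULT, frames=[3,-,-]
Step 1: ref 3 -> HIT, frames=[3,-,-]
Step 2: ref 6 -> FAULT, frames=[3,6,-]
Step 3: ref 3 -> HIT, frames=[3,6,-]
Step 4: ref 6 -> HIT, frames=[3,6,-]
Step 5: ref 3 -> HIT, frames=[3,6,-]
Step 6: ref 3 -> HIT, frames=[3,6,-]
Step 7: ref 5 -> FAULT, frames=[3,6,5]
Step 8: ref 3 -> HIT, frames=[3,6,5]
Step 9: ref 1 -> FAULT, evict 3, frames=[1,6,5]
At step 9: evicted page 3

Answer: 3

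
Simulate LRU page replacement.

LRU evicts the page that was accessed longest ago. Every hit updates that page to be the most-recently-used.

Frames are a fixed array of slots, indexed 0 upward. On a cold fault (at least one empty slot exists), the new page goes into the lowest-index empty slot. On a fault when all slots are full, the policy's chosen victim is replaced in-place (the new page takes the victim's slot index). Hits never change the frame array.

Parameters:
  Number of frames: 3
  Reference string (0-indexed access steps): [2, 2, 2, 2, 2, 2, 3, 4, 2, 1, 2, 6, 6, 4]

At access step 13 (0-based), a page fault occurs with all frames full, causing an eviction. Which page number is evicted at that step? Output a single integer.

Answer: 1

Derivation:
Step 0: ref 2 -> FAULT, frames=[2,-,-]
Step 1: ref 2 -> HIT, frames=[2,-,-]
Step 2: ref 2 -> HIT, frames=[2,-,-]
Step 3: ref 2 -> HIT, frames=[2,-,-]
Step 4: ref 2 -> HIT, frames=[2,-,-]
Step 5: ref 2 -> HIT, frames=[2,-,-]
Step 6: ref 3 -> FAULT, frames=[2,3,-]
Step 7: ref 4 -> FAULT, frames=[2,3,4]
Step 8: ref 2 -> HIT, frames=[2,3,4]
Step 9: ref 1 -> FAULT, evict 3, frames=[2,1,4]
Step 10: ref 2 -> HIT, frames=[2,1,4]
Step 11: ref 6 -> FAULT, evict 4, frames=[2,1,6]
Step 12: ref 6 -> HIT, frames=[2,1,6]
Step 13: ref 4 -> FAULT, evict 1, frames=[2,4,6]
At step 13: evicted page 1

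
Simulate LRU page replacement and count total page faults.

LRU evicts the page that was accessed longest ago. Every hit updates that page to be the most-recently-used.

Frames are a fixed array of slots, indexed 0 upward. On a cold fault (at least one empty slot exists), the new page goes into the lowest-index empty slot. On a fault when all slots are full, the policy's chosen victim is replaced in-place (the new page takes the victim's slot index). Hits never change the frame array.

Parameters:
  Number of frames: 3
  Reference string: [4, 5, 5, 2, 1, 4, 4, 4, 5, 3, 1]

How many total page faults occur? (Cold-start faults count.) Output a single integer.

Answer: 8

Derivation:
Step 0: ref 4 → FAULT, frames=[4,-,-]
Step 1: ref 5 → FAULT, frames=[4,5,-]
Step 2: ref 5 → HIT, frames=[4,5,-]
Step 3: ref 2 → FAULT, frames=[4,5,2]
Step 4: ref 1 → FAULT (evict 4), frames=[1,5,2]
Step 5: ref 4 → FAULT (evict 5), frames=[1,4,2]
Step 6: ref 4 → HIT, frames=[1,4,2]
Step 7: ref 4 → HIT, frames=[1,4,2]
Step 8: ref 5 → FAULT (evict 2), frames=[1,4,5]
Step 9: ref 3 → FAULT (evict 1), frames=[3,4,5]
Step 10: ref 1 → FAULT (evict 4), frames=[3,1,5]
Total faults: 8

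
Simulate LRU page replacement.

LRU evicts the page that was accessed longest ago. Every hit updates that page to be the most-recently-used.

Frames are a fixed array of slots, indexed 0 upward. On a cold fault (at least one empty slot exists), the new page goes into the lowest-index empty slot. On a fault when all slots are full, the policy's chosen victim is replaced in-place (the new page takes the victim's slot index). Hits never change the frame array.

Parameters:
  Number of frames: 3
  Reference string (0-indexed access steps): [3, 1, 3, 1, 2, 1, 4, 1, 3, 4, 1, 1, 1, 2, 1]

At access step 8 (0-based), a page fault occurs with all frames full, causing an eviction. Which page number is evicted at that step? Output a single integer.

Step 0: ref 3 -> FAULT, frames=[3,-,-]
Step 1: ref 1 -> FAULT, frames=[3,1,-]
Step 2: ref 3 -> HIT, frames=[3,1,-]
Step 3: ref 1 -> HIT, frames=[3,1,-]
Step 4: ref 2 -> FAULT, frames=[3,1,2]
Step 5: ref 1 -> HIT, frames=[3,1,2]
Step 6: ref 4 -> FAULT, evict 3, frames=[4,1,2]
Step 7: ref 1 -> HIT, frames=[4,1,2]
Step 8: ref 3 -> FAULT, evict 2, frames=[4,1,3]
At step 8: evicted page 2

Answer: 2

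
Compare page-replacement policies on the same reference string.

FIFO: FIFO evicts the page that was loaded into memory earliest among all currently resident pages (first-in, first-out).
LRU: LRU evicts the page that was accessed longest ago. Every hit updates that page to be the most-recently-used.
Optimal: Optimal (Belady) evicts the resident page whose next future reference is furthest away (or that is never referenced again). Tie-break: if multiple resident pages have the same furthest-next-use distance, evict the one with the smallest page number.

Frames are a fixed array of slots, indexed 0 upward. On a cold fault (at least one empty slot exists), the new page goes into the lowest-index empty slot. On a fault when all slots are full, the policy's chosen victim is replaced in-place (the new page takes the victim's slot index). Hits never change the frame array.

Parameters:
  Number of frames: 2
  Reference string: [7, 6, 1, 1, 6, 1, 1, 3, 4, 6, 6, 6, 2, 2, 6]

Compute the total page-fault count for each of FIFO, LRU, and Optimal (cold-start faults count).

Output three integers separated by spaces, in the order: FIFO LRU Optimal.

Answer: 7 7 6

Derivation:
--- FIFO ---
  step 0: ref 7 -> FAULT, frames=[7,-] (faults so far: 1)
  step 1: ref 6 -> FAULT, frames=[7,6] (faults so far: 2)
  step 2: ref 1 -> FAULT, evict 7, frames=[1,6] (faults so far: 3)
  step 3: ref 1 -> HIT, frames=[1,6] (faults so far: 3)
  step 4: ref 6 -> HIT, frames=[1,6] (faults so far: 3)
  step 5: ref 1 -> HIT, frames=[1,6] (faults so far: 3)
  step 6: ref 1 -> HIT, frames=[1,6] (faults so far: 3)
  step 7: ref 3 -> FAULT, evict 6, frames=[1,3] (faults so far: 4)
  step 8: ref 4 -> FAULT, evict 1, frames=[4,3] (faults so far: 5)
  step 9: ref 6 -> FAULT, evict 3, frames=[4,6] (faults so far: 6)
  step 10: ref 6 -> HIT, frames=[4,6] (faults so far: 6)
  step 11: ref 6 -> HIT, frames=[4,6] (faults so far: 6)
  step 12: ref 2 -> FAULT, evict 4, frames=[2,6] (faults so far: 7)
  step 13: ref 2 -> HIT, frames=[2,6] (faults so far: 7)
  step 14: ref 6 -> HIT, frames=[2,6] (faults so far: 7)
  FIFO total faults: 7
--- LRU ---
  step 0: ref 7 -> FAULT, frames=[7,-] (faults so far: 1)
  step 1: ref 6 -> FAULT, frames=[7,6] (faults so far: 2)
  step 2: ref 1 -> FAULT, evict 7, frames=[1,6] (faults so far: 3)
  step 3: ref 1 -> HIT, frames=[1,6] (faults so far: 3)
  step 4: ref 6 -> HIT, frames=[1,6] (faults so far: 3)
  step 5: ref 1 -> HIT, frames=[1,6] (faults so far: 3)
  step 6: ref 1 -> HIT, frames=[1,6] (faults so far: 3)
  step 7: ref 3 -> FAULT, evict 6, frames=[1,3] (faults so far: 4)
  step 8: ref 4 -> FAULT, evict 1, frames=[4,3] (faults so far: 5)
  step 9: ref 6 -> FAULT, evict 3, frames=[4,6] (faults so far: 6)
  step 10: ref 6 -> HIT, frames=[4,6] (faults so far: 6)
  step 11: ref 6 -> HIT, frames=[4,6] (faults so far: 6)
  step 12: ref 2 -> FAULT, evict 4, frames=[2,6] (faults so far: 7)
  step 13: ref 2 -> HIT, frames=[2,6] (faults so far: 7)
  step 14: ref 6 -> HIT, frames=[2,6] (faults so far: 7)
  LRU total faults: 7
--- Optimal ---
  step 0: ref 7 -> FAULT, frames=[7,-] (faults so far: 1)
  step 1: ref 6 -> FAULT, frames=[7,6] (faults so far: 2)
  step 2: ref 1 -> FAULT, evict 7, frames=[1,6] (faults so far: 3)
  step 3: ref 1 -> HIT, frames=[1,6] (faults so far: 3)
  step 4: ref 6 -> HIT, frames=[1,6] (faults so far: 3)
  step 5: ref 1 -> HIT, frames=[1,6] (faults so far: 3)
  step 6: ref 1 -> HIT, frames=[1,6] (faults so far: 3)
  step 7: ref 3 -> FAULT, evict 1, frames=[3,6] (faults so far: 4)
  step 8: ref 4 -> FAULT, evict 3, frames=[4,6] (faults so far: 5)
  step 9: ref 6 -> HIT, frames=[4,6] (faults so far: 5)
  step 10: ref 6 -> HIT, frames=[4,6] (faults so far: 5)
  step 11: ref 6 -> HIT, frames=[4,6] (faults so far: 5)
  step 12: ref 2 -> FAULT, evict 4, frames=[2,6] (faults so far: 6)
  step 13: ref 2 -> HIT, frames=[2,6] (faults so far: 6)
  step 14: ref 6 -> HIT, frames=[2,6] (faults so far: 6)
  Optimal total faults: 6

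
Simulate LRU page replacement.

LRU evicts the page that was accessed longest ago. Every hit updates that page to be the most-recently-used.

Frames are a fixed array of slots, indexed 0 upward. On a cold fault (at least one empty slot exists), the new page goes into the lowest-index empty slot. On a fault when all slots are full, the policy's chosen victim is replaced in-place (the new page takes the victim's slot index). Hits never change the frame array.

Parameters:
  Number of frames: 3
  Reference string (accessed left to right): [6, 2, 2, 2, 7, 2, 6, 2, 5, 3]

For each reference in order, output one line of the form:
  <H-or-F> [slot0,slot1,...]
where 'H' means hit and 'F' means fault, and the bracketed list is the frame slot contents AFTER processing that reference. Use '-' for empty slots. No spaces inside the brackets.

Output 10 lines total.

F [6,-,-]
F [6,2,-]
H [6,2,-]
H [6,2,-]
F [6,2,7]
H [6,2,7]
H [6,2,7]
H [6,2,7]
F [6,2,5]
F [3,2,5]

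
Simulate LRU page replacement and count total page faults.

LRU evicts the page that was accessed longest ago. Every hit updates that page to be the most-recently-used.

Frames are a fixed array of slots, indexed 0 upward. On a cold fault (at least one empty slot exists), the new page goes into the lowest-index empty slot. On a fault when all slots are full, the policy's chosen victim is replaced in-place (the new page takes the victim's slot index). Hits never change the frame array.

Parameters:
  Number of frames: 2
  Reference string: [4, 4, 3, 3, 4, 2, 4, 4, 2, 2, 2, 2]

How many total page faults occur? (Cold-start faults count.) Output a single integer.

Answer: 3

Derivation:
Step 0: ref 4 → FAULT, frames=[4,-]
Step 1: ref 4 → HIT, frames=[4,-]
Step 2: ref 3 → FAULT, frames=[4,3]
Step 3: ref 3 → HIT, frames=[4,3]
Step 4: ref 4 → HIT, frames=[4,3]
Step 5: ref 2 → FAULT (evict 3), frames=[4,2]
Step 6: ref 4 → HIT, frames=[4,2]
Step 7: ref 4 → HIT, frames=[4,2]
Step 8: ref 2 → HIT, frames=[4,2]
Step 9: ref 2 → HIT, frames=[4,2]
Step 10: ref 2 → HIT, frames=[4,2]
Step 11: ref 2 → HIT, frames=[4,2]
Total faults: 3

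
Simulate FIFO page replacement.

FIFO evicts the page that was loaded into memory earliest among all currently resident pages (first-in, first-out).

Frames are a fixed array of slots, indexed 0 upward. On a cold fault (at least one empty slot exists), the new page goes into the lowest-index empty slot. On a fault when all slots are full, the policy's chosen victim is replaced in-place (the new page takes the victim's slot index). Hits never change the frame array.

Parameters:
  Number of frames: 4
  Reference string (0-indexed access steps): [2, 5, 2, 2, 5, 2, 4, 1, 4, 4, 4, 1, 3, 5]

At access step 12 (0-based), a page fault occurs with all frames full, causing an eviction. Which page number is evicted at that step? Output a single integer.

Step 0: ref 2 -> FAULT, frames=[2,-,-,-]
Step 1: ref 5 -> FAULT, frames=[2,5,-,-]
Step 2: ref 2 -> HIT, frames=[2,5,-,-]
Step 3: ref 2 -> HIT, frames=[2,5,-,-]
Step 4: ref 5 -> HIT, frames=[2,5,-,-]
Step 5: ref 2 -> HIT, frames=[2,5,-,-]
Step 6: ref 4 -> FAULT, frames=[2,5,4,-]
Step 7: ref 1 -> FAULT, frames=[2,5,4,1]
Step 8: ref 4 -> HIT, frames=[2,5,4,1]
Step 9: ref 4 -> HIT, frames=[2,5,4,1]
Step 10: ref 4 -> HIT, frames=[2,5,4,1]
Step 11: ref 1 -> HIT, frames=[2,5,4,1]
Step 12: ref 3 -> FAULT, evict 2, frames=[3,5,4,1]
At step 12: evicted page 2

Answer: 2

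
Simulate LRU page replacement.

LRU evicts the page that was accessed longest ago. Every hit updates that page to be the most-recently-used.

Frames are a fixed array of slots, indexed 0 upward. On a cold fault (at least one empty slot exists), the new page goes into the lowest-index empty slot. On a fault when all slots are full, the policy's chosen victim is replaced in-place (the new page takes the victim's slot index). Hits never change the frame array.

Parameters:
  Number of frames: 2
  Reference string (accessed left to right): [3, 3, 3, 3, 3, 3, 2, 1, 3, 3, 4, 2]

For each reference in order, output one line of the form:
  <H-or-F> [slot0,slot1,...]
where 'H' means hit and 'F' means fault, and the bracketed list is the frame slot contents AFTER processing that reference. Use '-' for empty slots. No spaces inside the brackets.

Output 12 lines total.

F [3,-]
H [3,-]
H [3,-]
H [3,-]
H [3,-]
H [3,-]
F [3,2]
F [1,2]
F [1,3]
H [1,3]
F [4,3]
F [4,2]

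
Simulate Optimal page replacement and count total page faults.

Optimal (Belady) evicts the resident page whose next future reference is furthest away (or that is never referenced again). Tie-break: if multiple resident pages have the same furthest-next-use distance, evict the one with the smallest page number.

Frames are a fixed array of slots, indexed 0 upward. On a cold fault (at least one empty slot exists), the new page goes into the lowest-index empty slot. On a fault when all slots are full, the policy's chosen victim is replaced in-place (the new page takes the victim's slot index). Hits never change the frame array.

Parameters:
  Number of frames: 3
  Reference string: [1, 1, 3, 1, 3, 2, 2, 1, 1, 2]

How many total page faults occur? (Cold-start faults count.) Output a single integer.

Answer: 3

Derivation:
Step 0: ref 1 → FAULT, frames=[1,-,-]
Step 1: ref 1 → HIT, frames=[1,-,-]
Step 2: ref 3 → FAULT, frames=[1,3,-]
Step 3: ref 1 → HIT, frames=[1,3,-]
Step 4: ref 3 → HIT, frames=[1,3,-]
Step 5: ref 2 → FAULT, frames=[1,3,2]
Step 6: ref 2 → HIT, frames=[1,3,2]
Step 7: ref 1 → HIT, frames=[1,3,2]
Step 8: ref 1 → HIT, frames=[1,3,2]
Step 9: ref 2 → HIT, frames=[1,3,2]
Total faults: 3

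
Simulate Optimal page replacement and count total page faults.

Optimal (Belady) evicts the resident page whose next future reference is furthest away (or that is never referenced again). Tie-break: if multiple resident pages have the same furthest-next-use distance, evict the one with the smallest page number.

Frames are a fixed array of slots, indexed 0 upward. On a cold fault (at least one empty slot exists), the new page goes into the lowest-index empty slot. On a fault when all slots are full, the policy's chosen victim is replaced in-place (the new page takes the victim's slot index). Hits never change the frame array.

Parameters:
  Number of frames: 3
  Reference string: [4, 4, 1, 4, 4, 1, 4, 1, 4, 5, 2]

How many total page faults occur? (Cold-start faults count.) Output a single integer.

Answer: 4

Derivation:
Step 0: ref 4 → FAULT, frames=[4,-,-]
Step 1: ref 4 → HIT, frames=[4,-,-]
Step 2: ref 1 → FAULT, frames=[4,1,-]
Step 3: ref 4 → HIT, frames=[4,1,-]
Step 4: ref 4 → HIT, frames=[4,1,-]
Step 5: ref 1 → HIT, frames=[4,1,-]
Step 6: ref 4 → HIT, frames=[4,1,-]
Step 7: ref 1 → HIT, frames=[4,1,-]
Step 8: ref 4 → HIT, frames=[4,1,-]
Step 9: ref 5 → FAULT, frames=[4,1,5]
Step 10: ref 2 → FAULT (evict 1), frames=[4,2,5]
Total faults: 4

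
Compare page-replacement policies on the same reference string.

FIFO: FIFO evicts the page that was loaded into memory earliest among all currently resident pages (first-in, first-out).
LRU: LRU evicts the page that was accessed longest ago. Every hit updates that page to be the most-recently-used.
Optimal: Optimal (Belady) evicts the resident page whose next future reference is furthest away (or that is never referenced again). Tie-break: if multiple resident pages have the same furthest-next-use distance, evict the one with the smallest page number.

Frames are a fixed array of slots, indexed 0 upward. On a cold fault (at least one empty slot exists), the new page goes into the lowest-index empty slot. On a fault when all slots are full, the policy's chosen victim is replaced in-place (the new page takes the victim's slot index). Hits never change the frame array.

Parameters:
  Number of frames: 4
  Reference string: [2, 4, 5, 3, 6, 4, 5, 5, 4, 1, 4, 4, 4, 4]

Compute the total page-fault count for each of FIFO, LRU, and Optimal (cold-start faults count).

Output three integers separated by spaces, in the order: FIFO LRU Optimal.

Answer: 7 6 6

Derivation:
--- FIFO ---
  step 0: ref 2 -> FAULT, frames=[2,-,-,-] (faults so far: 1)
  step 1: ref 4 -> FAULT, frames=[2,4,-,-] (faults so far: 2)
  step 2: ref 5 -> FAULT, frames=[2,4,5,-] (faults so far: 3)
  step 3: ref 3 -> FAULT, frames=[2,4,5,3] (faults so far: 4)
  step 4: ref 6 -> FAULT, evict 2, frames=[6,4,5,3] (faults so far: 5)
  step 5: ref 4 -> HIT, frames=[6,4,5,3] (faults so far: 5)
  step 6: ref 5 -> HIT, frames=[6,4,5,3] (faults so far: 5)
  step 7: ref 5 -> HIT, frames=[6,4,5,3] (faults so far: 5)
  step 8: ref 4 -> HIT, frames=[6,4,5,3] (faults so far: 5)
  step 9: ref 1 -> FAULT, evict 4, frames=[6,1,5,3] (faults so far: 6)
  step 10: ref 4 -> FAULT, evict 5, frames=[6,1,4,3] (faults so far: 7)
  step 11: ref 4 -> HIT, frames=[6,1,4,3] (faults so far: 7)
  step 12: ref 4 -> HIT, frames=[6,1,4,3] (faults so far: 7)
  step 13: ref 4 -> HIT, frames=[6,1,4,3] (faults so far: 7)
  FIFO total faults: 7
--- LRU ---
  step 0: ref 2 -> FAULT, frames=[2,-,-,-] (faults so far: 1)
  step 1: ref 4 -> FAULT, frames=[2,4,-,-] (faults so far: 2)
  step 2: ref 5 -> FAULT, frames=[2,4,5,-] (faults so far: 3)
  step 3: ref 3 -> FAULT, frames=[2,4,5,3] (faults so far: 4)
  step 4: ref 6 -> FAULT, evict 2, frames=[6,4,5,3] (faults so far: 5)
  step 5: ref 4 -> HIT, frames=[6,4,5,3] (faults so far: 5)
  step 6: ref 5 -> HIT, frames=[6,4,5,3] (faults so far: 5)
  step 7: ref 5 -> HIT, frames=[6,4,5,3] (faults so far: 5)
  step 8: ref 4 -> HIT, frames=[6,4,5,3] (faults so far: 5)
  step 9: ref 1 -> FAULT, evict 3, frames=[6,4,5,1] (faults so far: 6)
  step 10: ref 4 -> HIT, frames=[6,4,5,1] (faults so far: 6)
  step 11: ref 4 -> HIT, frames=[6,4,5,1] (faults so far: 6)
  step 12: ref 4 -> HIT, frames=[6,4,5,1] (faults so far: 6)
  step 13: ref 4 -> HIT, frames=[6,4,5,1] (faults so far: 6)
  LRU total faults: 6
--- Optimal ---
  step 0: ref 2 -> FAULT, frames=[2,-,-,-] (faults so far: 1)
  step 1: ref 4 -> FAULT, frames=[2,4,-,-] (faults so far: 2)
  step 2: ref 5 -> FAULT, frames=[2,4,5,-] (faults so far: 3)
  step 3: ref 3 -> FAULT, frames=[2,4,5,3] (faults so far: 4)
  step 4: ref 6 -> FAULT, evict 2, frames=[6,4,5,3] (faults so far: 5)
  step 5: ref 4 -> HIT, frames=[6,4,5,3] (faults so far: 5)
  step 6: ref 5 -> HIT, frames=[6,4,5,3] (faults so far: 5)
  step 7: ref 5 -> HIT, frames=[6,4,5,3] (faults so far: 5)
  step 8: ref 4 -> HIT, frames=[6,4,5,3] (faults so far: 5)
  step 9: ref 1 -> FAULT, evict 3, frames=[6,4,5,1] (faults so far: 6)
  step 10: ref 4 -> HIT, frames=[6,4,5,1] (faults so far: 6)
  step 11: ref 4 -> HIT, frames=[6,4,5,1] (faults so far: 6)
  step 12: ref 4 -> HIT, frames=[6,4,5,1] (faults so far: 6)
  step 13: ref 4 -> HIT, frames=[6,4,5,1] (faults so far: 6)
  Optimal total faults: 6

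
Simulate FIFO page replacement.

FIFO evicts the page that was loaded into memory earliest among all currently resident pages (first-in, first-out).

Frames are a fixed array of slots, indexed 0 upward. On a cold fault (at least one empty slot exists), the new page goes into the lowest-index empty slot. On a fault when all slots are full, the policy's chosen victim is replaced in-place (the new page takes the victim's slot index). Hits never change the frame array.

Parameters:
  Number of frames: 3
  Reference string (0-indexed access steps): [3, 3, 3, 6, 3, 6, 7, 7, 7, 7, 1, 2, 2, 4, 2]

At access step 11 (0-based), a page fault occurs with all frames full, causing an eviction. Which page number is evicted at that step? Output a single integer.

Answer: 6

Derivation:
Step 0: ref 3 -> FAULT, frames=[3,-,-]
Step 1: ref 3 -> HIT, frames=[3,-,-]
Step 2: ref 3 -> HIT, frames=[3,-,-]
Step 3: ref 6 -> FAULT, frames=[3,6,-]
Step 4: ref 3 -> HIT, frames=[3,6,-]
Step 5: ref 6 -> HIT, frames=[3,6,-]
Step 6: ref 7 -> FAULT, frames=[3,6,7]
Step 7: ref 7 -> HIT, frames=[3,6,7]
Step 8: ref 7 -> HIT, frames=[3,6,7]
Step 9: ref 7 -> HIT, frames=[3,6,7]
Step 10: ref 1 -> FAULT, evict 3, frames=[1,6,7]
Step 11: ref 2 -> FAULT, evict 6, frames=[1,2,7]
At step 11: evicted page 6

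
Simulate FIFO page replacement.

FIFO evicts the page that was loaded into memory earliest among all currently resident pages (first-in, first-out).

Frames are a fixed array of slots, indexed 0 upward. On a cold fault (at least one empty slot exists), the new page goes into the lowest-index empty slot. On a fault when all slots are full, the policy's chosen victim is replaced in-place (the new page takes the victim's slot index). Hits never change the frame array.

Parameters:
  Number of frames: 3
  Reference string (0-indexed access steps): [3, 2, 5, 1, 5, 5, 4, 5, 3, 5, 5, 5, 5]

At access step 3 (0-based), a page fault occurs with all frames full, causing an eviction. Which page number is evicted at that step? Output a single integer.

Step 0: ref 3 -> FAULT, frames=[3,-,-]
Step 1: ref 2 -> FAULT, frames=[3,2,-]
Step 2: ref 5 -> FAULT, frames=[3,2,5]
Step 3: ref 1 -> FAULT, evict 3, frames=[1,2,5]
At step 3: evicted page 3

Answer: 3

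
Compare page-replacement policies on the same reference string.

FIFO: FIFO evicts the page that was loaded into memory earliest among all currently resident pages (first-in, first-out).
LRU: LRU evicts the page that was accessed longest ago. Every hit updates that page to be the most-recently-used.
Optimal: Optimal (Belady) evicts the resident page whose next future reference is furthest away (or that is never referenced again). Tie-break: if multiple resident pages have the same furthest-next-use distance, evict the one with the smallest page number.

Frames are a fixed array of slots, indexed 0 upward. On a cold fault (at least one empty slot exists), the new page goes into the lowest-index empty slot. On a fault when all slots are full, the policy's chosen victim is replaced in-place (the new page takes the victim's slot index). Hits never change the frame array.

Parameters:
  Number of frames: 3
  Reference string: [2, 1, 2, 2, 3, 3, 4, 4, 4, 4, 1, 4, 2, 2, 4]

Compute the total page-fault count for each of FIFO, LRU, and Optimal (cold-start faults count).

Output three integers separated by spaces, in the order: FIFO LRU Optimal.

--- FIFO ---
  step 0: ref 2 -> FAULT, frames=[2,-,-] (faults so far: 1)
  step 1: ref 1 -> FAULT, frames=[2,1,-] (faults so far: 2)
  step 2: ref 2 -> HIT, frames=[2,1,-] (faults so far: 2)
  step 3: ref 2 -> HIT, frames=[2,1,-] (faults so far: 2)
  step 4: ref 3 -> FAULT, frames=[2,1,3] (faults so far: 3)
  step 5: ref 3 -> HIT, frames=[2,1,3] (faults so far: 3)
  step 6: ref 4 -> FAULT, evict 2, frames=[4,1,3] (faults so far: 4)
  step 7: ref 4 -> HIT, frames=[4,1,3] (faults so far: 4)
  step 8: ref 4 -> HIT, frames=[4,1,3] (faults so far: 4)
  step 9: ref 4 -> HIT, frames=[4,1,3] (faults so far: 4)
  step 10: ref 1 -> HIT, frames=[4,1,3] (faults so far: 4)
  step 11: ref 4 -> HIT, frames=[4,1,3] (faults so far: 4)
  step 12: ref 2 -> FAULT, evict 1, frames=[4,2,3] (faults so far: 5)
  step 13: ref 2 -> HIT, frames=[4,2,3] (faults so far: 5)
  step 14: ref 4 -> HIT, frames=[4,2,3] (faults so far: 5)
  FIFO total faults: 5
--- LRU ---
  step 0: ref 2 -> FAULT, frames=[2,-,-] (faults so far: 1)
  step 1: ref 1 -> FAULT, frames=[2,1,-] (faults so far: 2)
  step 2: ref 2 -> HIT, frames=[2,1,-] (faults so far: 2)
  step 3: ref 2 -> HIT, frames=[2,1,-] (faults so far: 2)
  step 4: ref 3 -> FAULT, frames=[2,1,3] (faults so far: 3)
  step 5: ref 3 -> HIT, frames=[2,1,3] (faults so far: 3)
  step 6: ref 4 -> FAULT, evict 1, frames=[2,4,3] (faults so far: 4)
  step 7: ref 4 -> HIT, frames=[2,4,3] (faults so far: 4)
  step 8: ref 4 -> HIT, frames=[2,4,3] (faults so far: 4)
  step 9: ref 4 -> HIT, frames=[2,4,3] (faults so far: 4)
  step 10: ref 1 -> FAULT, evict 2, frames=[1,4,3] (faults so far: 5)
  step 11: ref 4 -> HIT, frames=[1,4,3] (faults so far: 5)
  step 12: ref 2 -> FAULT, evict 3, frames=[1,4,2] (faults so far: 6)
  step 13: ref 2 -> HIT, frames=[1,4,2] (faults so far: 6)
  step 14: ref 4 -> HIT, frames=[1,4,2] (faults so far: 6)
  LRU total faults: 6
--- Optimal ---
  step 0: ref 2 -> FAULT, frames=[2,-,-] (faults so far: 1)
  step 1: ref 1 -> FAULT, frames=[2,1,-] (faults so far: 2)
  step 2: ref 2 -> HIT, frames=[2,1,-] (faults so far: 2)
  step 3: ref 2 -> HIT, frames=[2,1,-] (faults so far: 2)
  step 4: ref 3 -> FAULT, frames=[2,1,3] (faults so far: 3)
  step 5: ref 3 -> HIT, frames=[2,1,3] (faults so far: 3)
  step 6: ref 4 -> FAULT, evict 3, frames=[2,1,4] (faults so far: 4)
  step 7: ref 4 -> HIT, frames=[2,1,4] (faults so far: 4)
  step 8: ref 4 -> HIT, frames=[2,1,4] (faults so far: 4)
  step 9: ref 4 -> HIT, frames=[2,1,4] (faults so far: 4)
  step 10: ref 1 -> HIT, frames=[2,1,4] (faults so far: 4)
  step 11: ref 4 -> HIT, frames=[2,1,4] (faults so far: 4)
  step 12: ref 2 -> HIT, frames=[2,1,4] (faults so far: 4)
  step 13: ref 2 -> HIT, frames=[2,1,4] (faults so far: 4)
  step 14: ref 4 -> HIT, frames=[2,1,4] (faults so far: 4)
  Optimal total faults: 4

Answer: 5 6 4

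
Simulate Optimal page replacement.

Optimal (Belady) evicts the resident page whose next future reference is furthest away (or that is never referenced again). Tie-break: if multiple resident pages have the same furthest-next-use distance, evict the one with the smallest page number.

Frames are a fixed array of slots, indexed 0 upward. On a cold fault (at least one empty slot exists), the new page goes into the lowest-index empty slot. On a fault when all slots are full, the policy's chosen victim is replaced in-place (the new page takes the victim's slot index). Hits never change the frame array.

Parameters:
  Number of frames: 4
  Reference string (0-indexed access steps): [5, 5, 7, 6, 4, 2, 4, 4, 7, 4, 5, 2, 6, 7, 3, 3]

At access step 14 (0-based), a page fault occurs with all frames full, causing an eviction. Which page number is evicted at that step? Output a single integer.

Step 0: ref 5 -> FAULT, frames=[5,-,-,-]
Step 1: ref 5 -> HIT, frames=[5,-,-,-]
Step 2: ref 7 -> FAULT, frames=[5,7,-,-]
Step 3: ref 6 -> FAULT, frames=[5,7,6,-]
Step 4: ref 4 -> FAULT, frames=[5,7,6,4]
Step 5: ref 2 -> FAULT, evict 6, frames=[5,7,2,4]
Step 6: ref 4 -> HIT, frames=[5,7,2,4]
Step 7: ref 4 -> HIT, frames=[5,7,2,4]
Step 8: ref 7 -> HIT, frames=[5,7,2,4]
Step 9: ref 4 -> HIT, frames=[5,7,2,4]
Step 10: ref 5 -> HIT, frames=[5,7,2,4]
Step 11: ref 2 -> HIT, frames=[5,7,2,4]
Step 12: ref 6 -> FAULT, evict 2, frames=[5,7,6,4]
Step 13: ref 7 -> HIT, frames=[5,7,6,4]
Step 14: ref 3 -> FAULT, evict 4, frames=[5,7,6,3]
At step 14: evicted page 4

Answer: 4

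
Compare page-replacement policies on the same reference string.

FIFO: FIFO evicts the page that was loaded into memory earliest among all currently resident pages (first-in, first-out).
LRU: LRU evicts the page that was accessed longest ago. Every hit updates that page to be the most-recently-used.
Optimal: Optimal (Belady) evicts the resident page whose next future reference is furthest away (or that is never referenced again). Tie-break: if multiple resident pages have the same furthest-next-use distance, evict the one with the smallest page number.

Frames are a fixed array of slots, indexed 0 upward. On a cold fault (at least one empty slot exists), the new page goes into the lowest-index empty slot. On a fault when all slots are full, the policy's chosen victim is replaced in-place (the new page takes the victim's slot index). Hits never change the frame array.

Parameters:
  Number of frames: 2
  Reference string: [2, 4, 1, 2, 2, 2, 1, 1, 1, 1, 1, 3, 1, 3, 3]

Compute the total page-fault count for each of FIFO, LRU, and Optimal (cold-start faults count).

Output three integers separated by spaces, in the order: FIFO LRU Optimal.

--- FIFO ---
  step 0: ref 2 -> FAULT, frames=[2,-] (faults so far: 1)
  step 1: ref 4 -> FAULT, frames=[2,4] (faults so far: 2)
  step 2: ref 1 -> FAULT, evict 2, frames=[1,4] (faults so far: 3)
  step 3: ref 2 -> FAULT, evict 4, frames=[1,2] (faults so far: 4)
  step 4: ref 2 -> HIT, frames=[1,2] (faults so far: 4)
  step 5: ref 2 -> HIT, frames=[1,2] (faults so far: 4)
  step 6: ref 1 -> HIT, frames=[1,2] (faults so far: 4)
  step 7: ref 1 -> HIT, frames=[1,2] (faults so far: 4)
  step 8: ref 1 -> HIT, frames=[1,2] (faults so far: 4)
  step 9: ref 1 -> HIT, frames=[1,2] (faults so far: 4)
  step 10: ref 1 -> HIT, frames=[1,2] (faults so far: 4)
  step 11: ref 3 -> FAULT, evict 1, frames=[3,2] (faults so far: 5)
  step 12: ref 1 -> FAULT, evict 2, frames=[3,1] (faults so far: 6)
  step 13: ref 3 -> HIT, frames=[3,1] (faults so far: 6)
  step 14: ref 3 -> HIT, frames=[3,1] (faults so far: 6)
  FIFO total faults: 6
--- LRU ---
  step 0: ref 2 -> FAULT, frames=[2,-] (faults so far: 1)
  step 1: ref 4 -> FAULT, frames=[2,4] (faults so far: 2)
  step 2: ref 1 -> FAULT, evict 2, frames=[1,4] (faults so far: 3)
  step 3: ref 2 -> FAULT, evict 4, frames=[1,2] (faults so far: 4)
  step 4: ref 2 -> HIT, frames=[1,2] (faults so far: 4)
  step 5: ref 2 -> HIT, frames=[1,2] (faults so far: 4)
  step 6: ref 1 -> HIT, frames=[1,2] (faults so far: 4)
  step 7: ref 1 -> HIT, frames=[1,2] (faults so far: 4)
  step 8: ref 1 -> HIT, frames=[1,2] (faults so far: 4)
  step 9: ref 1 -> HIT, frames=[1,2] (faults so far: 4)
  step 10: ref 1 -> HIT, frames=[1,2] (faults so far: 4)
  step 11: ref 3 -> FAULT, evict 2, frames=[1,3] (faults so far: 5)
  step 12: ref 1 -> HIT, frames=[1,3] (faults so far: 5)
  step 13: ref 3 -> HIT, frames=[1,3] (faults so far: 5)
  step 14: ref 3 -> HIT, frames=[1,3] (faults so far: 5)
  LRU total faults: 5
--- Optimal ---
  step 0: ref 2 -> FAULT, frames=[2,-] (faults so far: 1)
  step 1: ref 4 -> FAULT, frames=[2,4] (faults so far: 2)
  step 2: ref 1 -> FAULT, evict 4, frames=[2,1] (faults so far: 3)
  step 3: ref 2 -> HIT, frames=[2,1] (faults so far: 3)
  step 4: ref 2 -> HIT, frames=[2,1] (faults so far: 3)
  step 5: ref 2 -> HIT, frames=[2,1] (faults so far: 3)
  step 6: ref 1 -> HIT, frames=[2,1] (faults so far: 3)
  step 7: ref 1 -> HIT, frames=[2,1] (faults so far: 3)
  step 8: ref 1 -> HIT, frames=[2,1] (faults so far: 3)
  step 9: ref 1 -> HIT, frames=[2,1] (faults so far: 3)
  step 10: ref 1 -> HIT, frames=[2,1] (faults so far: 3)
  step 11: ref 3 -> FAULT, evict 2, frames=[3,1] (faults so far: 4)
  step 12: ref 1 -> HIT, frames=[3,1] (faults so far: 4)
  step 13: ref 3 -> HIT, frames=[3,1] (faults so far: 4)
  step 14: ref 3 -> HIT, frames=[3,1] (faults so far: 4)
  Optimal total faults: 4

Answer: 6 5 4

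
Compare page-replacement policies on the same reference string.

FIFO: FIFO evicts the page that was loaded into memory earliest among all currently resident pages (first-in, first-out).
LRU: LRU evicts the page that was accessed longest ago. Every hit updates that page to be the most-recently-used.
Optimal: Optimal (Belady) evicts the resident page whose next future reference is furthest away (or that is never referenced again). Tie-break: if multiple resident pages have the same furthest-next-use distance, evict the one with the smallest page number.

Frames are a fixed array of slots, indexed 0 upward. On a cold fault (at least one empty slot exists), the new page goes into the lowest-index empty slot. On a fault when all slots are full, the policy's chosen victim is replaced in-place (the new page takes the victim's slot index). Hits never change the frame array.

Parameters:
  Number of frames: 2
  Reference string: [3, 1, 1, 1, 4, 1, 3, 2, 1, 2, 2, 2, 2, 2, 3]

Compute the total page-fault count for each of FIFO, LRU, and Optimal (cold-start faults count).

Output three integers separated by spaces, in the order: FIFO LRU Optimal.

Answer: 7 7 6

Derivation:
--- FIFO ---
  step 0: ref 3 -> FAULT, frames=[3,-] (faults so far: 1)
  step 1: ref 1 -> FAULT, frames=[3,1] (faults so far: 2)
  step 2: ref 1 -> HIT, frames=[3,1] (faults so far: 2)
  step 3: ref 1 -> HIT, frames=[3,1] (faults so far: 2)
  step 4: ref 4 -> FAULT, evict 3, frames=[4,1] (faults so far: 3)
  step 5: ref 1 -> HIT, frames=[4,1] (faults so far: 3)
  step 6: ref 3 -> FAULT, evict 1, frames=[4,3] (faults so far: 4)
  step 7: ref 2 -> FAULT, evict 4, frames=[2,3] (faults so far: 5)
  step 8: ref 1 -> FAULT, evict 3, frames=[2,1] (faults so far: 6)
  step 9: ref 2 -> HIT, frames=[2,1] (faults so far: 6)
  step 10: ref 2 -> HIT, frames=[2,1] (faults so far: 6)
  step 11: ref 2 -> HIT, frames=[2,1] (faults so far: 6)
  step 12: ref 2 -> HIT, frames=[2,1] (faults so far: 6)
  step 13: ref 2 -> HIT, frames=[2,1] (faults so far: 6)
  step 14: ref 3 -> FAULT, evict 2, frames=[3,1] (faults so far: 7)
  FIFO total faults: 7
--- LRU ---
  step 0: ref 3 -> FAULT, frames=[3,-] (faults so far: 1)
  step 1: ref 1 -> FAULT, frames=[3,1] (faults so far: 2)
  step 2: ref 1 -> HIT, frames=[3,1] (faults so far: 2)
  step 3: ref 1 -> HIT, frames=[3,1] (faults so far: 2)
  step 4: ref 4 -> FAULT, evict 3, frames=[4,1] (faults so far: 3)
  step 5: ref 1 -> HIT, frames=[4,1] (faults so far: 3)
  step 6: ref 3 -> FAULT, evict 4, frames=[3,1] (faults so far: 4)
  step 7: ref 2 -> FAULT, evict 1, frames=[3,2] (faults so far: 5)
  step 8: ref 1 -> FAULT, evict 3, frames=[1,2] (faults so far: 6)
  step 9: ref 2 -> HIT, frames=[1,2] (faults so far: 6)
  step 10: ref 2 -> HIT, frames=[1,2] (faults so far: 6)
  step 11: ref 2 -> HIT, frames=[1,2] (faults so far: 6)
  step 12: ref 2 -> HIT, frames=[1,2] (faults so far: 6)
  step 13: ref 2 -> HIT, frames=[1,2] (faults so far: 6)
  step 14: ref 3 -> FAULT, evict 1, frames=[3,2] (faults so far: 7)
  LRU total faults: 7
--- Optimal ---
  step 0: ref 3 -> FAULT, frames=[3,-] (faults so far: 1)
  step 1: ref 1 -> FAULT, frames=[3,1] (faults so far: 2)
  step 2: ref 1 -> HIT, frames=[3,1] (faults so far: 2)
  step 3: ref 1 -> HIT, frames=[3,1] (faults so far: 2)
  step 4: ref 4 -> FAULT, evict 3, frames=[4,1] (faults so far: 3)
  step 5: ref 1 -> HIT, frames=[4,1] (faults so far: 3)
  step 6: ref 3 -> FAULT, evict 4, frames=[3,1] (faults so far: 4)
  step 7: ref 2 -> FAULT, evict 3, frames=[2,1] (faults so far: 5)
  step 8: ref 1 -> HIT, frames=[2,1] (faults so far: 5)
  step 9: ref 2 -> HIT, frames=[2,1] (faults so far: 5)
  step 10: ref 2 -> HIT, frames=[2,1] (faults so far: 5)
  step 11: ref 2 -> HIT, frames=[2,1] (faults so far: 5)
  step 12: ref 2 -> HIT, frames=[2,1] (faults so far: 5)
  step 13: ref 2 -> HIT, frames=[2,1] (faults so far: 5)
  step 14: ref 3 -> FAULT, evict 1, frames=[2,3] (faults so far: 6)
  Optimal total faults: 6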